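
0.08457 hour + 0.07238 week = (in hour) 12.24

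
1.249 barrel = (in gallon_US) 52.46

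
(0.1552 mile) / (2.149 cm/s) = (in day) 0.1345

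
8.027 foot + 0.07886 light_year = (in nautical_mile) 4.028e+11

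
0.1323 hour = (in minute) 7.938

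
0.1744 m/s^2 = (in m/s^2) 0.1744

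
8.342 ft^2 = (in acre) 0.0001915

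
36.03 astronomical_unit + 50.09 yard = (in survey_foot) 1.768e+13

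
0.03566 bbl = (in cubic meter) 0.005669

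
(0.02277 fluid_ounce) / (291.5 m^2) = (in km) 2.31e-12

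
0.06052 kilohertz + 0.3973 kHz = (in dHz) 4578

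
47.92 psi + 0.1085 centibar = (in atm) 3.262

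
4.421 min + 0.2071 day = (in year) 0.0005758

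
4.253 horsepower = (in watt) 3171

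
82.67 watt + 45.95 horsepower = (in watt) 3.435e+04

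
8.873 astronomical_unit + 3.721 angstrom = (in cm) 1.327e+14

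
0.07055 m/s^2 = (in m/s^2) 0.07055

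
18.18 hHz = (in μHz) 1.818e+09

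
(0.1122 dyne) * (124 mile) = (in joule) 0.2239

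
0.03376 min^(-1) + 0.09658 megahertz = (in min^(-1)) 5.795e+06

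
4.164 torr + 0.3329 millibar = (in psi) 0.08535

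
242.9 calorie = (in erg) 1.016e+10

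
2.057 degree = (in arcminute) 123.4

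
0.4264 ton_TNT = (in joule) 1.784e+09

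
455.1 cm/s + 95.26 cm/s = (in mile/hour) 12.31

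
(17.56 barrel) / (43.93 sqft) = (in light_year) 7.231e-17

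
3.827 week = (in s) 2.315e+06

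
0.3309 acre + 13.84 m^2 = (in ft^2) 1.456e+04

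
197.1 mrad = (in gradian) 12.55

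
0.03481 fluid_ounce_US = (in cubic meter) 1.029e-06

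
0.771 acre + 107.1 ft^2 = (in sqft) 3.369e+04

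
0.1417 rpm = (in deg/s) 0.8502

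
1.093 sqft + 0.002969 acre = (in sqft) 130.4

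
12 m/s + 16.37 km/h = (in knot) 32.17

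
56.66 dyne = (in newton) 0.0005666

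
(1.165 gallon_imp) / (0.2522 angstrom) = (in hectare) 2.1e+04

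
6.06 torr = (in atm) 0.007974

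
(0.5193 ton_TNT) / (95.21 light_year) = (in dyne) 0.0002412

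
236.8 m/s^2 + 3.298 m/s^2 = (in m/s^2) 240.1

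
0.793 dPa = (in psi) 1.15e-05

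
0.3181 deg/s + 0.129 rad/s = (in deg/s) 7.709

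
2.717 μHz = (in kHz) 2.717e-09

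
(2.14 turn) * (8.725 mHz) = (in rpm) 1.12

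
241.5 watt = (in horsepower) 0.3239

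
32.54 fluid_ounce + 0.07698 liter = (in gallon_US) 0.2746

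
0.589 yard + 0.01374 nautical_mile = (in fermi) 2.599e+16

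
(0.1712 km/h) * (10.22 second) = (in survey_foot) 1.595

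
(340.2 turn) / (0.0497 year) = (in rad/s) 0.001364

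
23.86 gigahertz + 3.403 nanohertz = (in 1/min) 1.432e+12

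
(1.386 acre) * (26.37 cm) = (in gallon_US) 3.907e+05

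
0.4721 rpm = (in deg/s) 2.833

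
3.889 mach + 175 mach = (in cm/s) 6.091e+06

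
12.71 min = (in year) 2.418e-05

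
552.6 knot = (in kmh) 1023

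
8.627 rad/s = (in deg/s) 494.3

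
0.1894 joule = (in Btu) 0.0001795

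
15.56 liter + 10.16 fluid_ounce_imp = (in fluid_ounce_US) 535.9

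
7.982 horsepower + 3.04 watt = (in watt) 5955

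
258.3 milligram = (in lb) 0.0005695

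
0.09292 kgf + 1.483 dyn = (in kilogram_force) 0.09292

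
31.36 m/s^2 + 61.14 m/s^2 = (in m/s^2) 92.5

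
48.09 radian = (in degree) 2755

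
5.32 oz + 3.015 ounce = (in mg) 2.363e+05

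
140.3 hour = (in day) 5.846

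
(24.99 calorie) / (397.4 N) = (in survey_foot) 0.8632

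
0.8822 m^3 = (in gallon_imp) 194.1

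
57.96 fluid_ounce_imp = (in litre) 1.647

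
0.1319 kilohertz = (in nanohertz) 1.319e+11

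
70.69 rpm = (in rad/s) 7.403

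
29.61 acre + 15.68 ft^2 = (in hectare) 11.98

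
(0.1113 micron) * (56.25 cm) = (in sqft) 6.739e-07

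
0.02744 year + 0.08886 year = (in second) 3.668e+06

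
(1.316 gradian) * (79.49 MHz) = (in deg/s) 9.415e+07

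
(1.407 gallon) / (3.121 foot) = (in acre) 1.384e-06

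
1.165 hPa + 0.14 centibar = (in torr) 1.924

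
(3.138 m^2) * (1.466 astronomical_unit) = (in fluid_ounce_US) 2.327e+16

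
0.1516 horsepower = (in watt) 113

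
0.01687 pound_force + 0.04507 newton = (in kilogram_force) 0.01225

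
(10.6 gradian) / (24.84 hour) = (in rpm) 1.778e-05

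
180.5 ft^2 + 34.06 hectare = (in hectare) 34.06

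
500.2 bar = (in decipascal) 5.002e+08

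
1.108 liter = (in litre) 1.108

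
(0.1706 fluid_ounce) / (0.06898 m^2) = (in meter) 7.314e-05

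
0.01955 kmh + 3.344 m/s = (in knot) 6.511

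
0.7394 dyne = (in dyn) 0.7394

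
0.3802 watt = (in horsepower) 0.0005099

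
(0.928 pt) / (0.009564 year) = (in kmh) 3.908e-09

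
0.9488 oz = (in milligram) 2.69e+04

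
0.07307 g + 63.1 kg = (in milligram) 6.31e+07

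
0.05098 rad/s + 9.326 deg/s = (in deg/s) 12.25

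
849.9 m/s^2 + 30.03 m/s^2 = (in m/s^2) 879.9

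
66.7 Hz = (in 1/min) 4002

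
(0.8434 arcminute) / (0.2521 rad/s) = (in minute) 1.622e-05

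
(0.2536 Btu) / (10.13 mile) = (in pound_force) 0.00369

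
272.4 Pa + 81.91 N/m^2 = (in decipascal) 3543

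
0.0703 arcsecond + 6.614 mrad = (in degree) 0.379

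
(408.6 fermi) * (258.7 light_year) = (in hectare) 100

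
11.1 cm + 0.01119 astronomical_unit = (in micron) 1.674e+15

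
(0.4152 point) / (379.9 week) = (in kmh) 2.295e-12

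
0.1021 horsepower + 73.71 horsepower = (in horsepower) 73.81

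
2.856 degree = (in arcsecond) 1.028e+04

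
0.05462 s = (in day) 6.322e-07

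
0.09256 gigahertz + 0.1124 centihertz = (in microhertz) 9.256e+13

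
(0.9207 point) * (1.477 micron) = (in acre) 1.185e-13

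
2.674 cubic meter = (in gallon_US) 706.4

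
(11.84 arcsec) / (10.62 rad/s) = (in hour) 1.501e-09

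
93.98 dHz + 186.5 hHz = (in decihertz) 1.866e+05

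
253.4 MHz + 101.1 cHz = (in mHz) 2.534e+11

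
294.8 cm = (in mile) 0.001832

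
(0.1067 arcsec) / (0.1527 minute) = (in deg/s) 3.235e-06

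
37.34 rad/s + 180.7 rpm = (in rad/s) 56.26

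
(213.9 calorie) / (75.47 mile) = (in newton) 0.007369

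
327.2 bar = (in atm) 322.9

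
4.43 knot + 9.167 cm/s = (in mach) 0.006962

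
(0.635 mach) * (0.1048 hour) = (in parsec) 2.644e-12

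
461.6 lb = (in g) 2.094e+05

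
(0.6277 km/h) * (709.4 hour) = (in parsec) 1.443e-11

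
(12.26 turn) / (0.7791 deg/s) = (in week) 0.009367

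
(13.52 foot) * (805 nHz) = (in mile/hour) 7.421e-06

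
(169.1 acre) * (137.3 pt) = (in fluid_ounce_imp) 1.167e+09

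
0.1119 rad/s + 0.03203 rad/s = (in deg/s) 8.247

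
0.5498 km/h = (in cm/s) 15.27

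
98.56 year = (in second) 3.108e+09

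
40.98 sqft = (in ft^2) 40.98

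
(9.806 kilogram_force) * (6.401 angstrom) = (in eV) 3.842e+11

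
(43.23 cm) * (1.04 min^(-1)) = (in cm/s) 0.7493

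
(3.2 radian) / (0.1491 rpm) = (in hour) 0.05693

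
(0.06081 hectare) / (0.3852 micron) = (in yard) 1.726e+09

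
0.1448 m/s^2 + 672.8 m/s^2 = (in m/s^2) 672.9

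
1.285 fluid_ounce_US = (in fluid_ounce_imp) 1.337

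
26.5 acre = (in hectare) 10.72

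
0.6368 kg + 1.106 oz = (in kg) 0.6682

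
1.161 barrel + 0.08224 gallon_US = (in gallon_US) 48.84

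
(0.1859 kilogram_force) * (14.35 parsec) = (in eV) 5.038e+36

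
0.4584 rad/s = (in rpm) 4.377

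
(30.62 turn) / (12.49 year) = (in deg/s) 2.799e-05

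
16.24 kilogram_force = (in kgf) 16.24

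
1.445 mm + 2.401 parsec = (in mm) 7.409e+19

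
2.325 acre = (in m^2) 9409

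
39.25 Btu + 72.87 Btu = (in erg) 1.183e+12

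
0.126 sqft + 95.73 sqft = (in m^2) 8.905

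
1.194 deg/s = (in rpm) 0.199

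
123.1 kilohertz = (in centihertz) 1.231e+07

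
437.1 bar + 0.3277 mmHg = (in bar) 437.1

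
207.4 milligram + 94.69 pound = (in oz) 1515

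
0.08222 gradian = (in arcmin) 4.44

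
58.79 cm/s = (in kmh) 2.116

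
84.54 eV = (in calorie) 3.237e-18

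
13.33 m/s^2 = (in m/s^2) 13.33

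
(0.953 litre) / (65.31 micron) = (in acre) 0.003606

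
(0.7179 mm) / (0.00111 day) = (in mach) 2.198e-08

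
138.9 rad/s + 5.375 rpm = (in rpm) 1332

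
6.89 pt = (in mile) 1.51e-06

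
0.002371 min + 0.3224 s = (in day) 5.378e-06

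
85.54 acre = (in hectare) 34.62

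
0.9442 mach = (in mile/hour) 719.2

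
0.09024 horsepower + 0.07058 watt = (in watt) 67.36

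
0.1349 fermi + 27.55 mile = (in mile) 27.55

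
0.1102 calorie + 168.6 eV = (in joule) 0.4611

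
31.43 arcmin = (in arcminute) 31.43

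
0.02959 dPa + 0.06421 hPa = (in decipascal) 64.24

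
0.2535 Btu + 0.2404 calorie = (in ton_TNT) 6.416e-08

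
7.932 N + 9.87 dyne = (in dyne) 7.932e+05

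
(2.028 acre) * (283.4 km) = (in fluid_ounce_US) 7.865e+13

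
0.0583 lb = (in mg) 2.644e+04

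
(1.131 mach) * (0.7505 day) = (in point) 7.079e+10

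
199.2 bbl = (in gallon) 8366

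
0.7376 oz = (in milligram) 2.091e+04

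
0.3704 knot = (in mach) 0.0005596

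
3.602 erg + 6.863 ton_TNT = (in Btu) 2.722e+07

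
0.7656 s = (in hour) 0.0002127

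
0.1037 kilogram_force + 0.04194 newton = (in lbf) 0.238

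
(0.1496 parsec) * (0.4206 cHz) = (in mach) 5.702e+10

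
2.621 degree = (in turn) 0.007281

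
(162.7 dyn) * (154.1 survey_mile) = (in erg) 4.035e+09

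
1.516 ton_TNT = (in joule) 6.343e+09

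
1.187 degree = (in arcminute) 71.22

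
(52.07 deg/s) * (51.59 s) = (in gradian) 2985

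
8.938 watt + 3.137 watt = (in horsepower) 0.01619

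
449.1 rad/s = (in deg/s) 2.573e+04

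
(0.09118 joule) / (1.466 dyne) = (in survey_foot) 2.041e+04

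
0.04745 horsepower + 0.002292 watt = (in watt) 35.39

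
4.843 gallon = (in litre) 18.33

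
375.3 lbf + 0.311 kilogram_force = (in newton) 1672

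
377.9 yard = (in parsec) 1.12e-14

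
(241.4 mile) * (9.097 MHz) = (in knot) 6.87e+12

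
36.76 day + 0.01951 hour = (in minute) 5.294e+04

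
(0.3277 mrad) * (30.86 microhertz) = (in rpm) 9.657e-08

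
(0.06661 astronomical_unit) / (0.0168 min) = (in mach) 2.903e+07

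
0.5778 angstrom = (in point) 1.638e-07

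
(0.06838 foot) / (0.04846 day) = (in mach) 1.462e-08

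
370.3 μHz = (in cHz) 0.03703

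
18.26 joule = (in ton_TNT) 4.364e-09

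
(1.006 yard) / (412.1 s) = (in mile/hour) 0.004993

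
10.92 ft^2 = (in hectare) 0.0001015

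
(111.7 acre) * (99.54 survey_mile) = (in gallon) 1.913e+13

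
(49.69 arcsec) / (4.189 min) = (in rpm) 9.153e-06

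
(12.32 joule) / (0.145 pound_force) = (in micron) 1.91e+07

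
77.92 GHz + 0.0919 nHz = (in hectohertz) 7.792e+08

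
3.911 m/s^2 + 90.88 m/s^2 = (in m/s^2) 94.79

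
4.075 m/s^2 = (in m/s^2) 4.075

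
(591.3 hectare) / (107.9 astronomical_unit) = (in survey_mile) 2.276e-10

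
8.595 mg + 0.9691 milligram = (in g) 0.009564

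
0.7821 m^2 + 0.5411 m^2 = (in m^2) 1.323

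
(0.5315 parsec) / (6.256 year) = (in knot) 1.616e+08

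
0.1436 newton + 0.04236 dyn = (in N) 0.1436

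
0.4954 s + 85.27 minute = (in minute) 85.28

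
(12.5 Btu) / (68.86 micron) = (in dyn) 1.915e+13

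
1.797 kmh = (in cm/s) 49.92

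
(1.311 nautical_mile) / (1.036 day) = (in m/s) 0.02713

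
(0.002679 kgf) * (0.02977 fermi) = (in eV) 4.882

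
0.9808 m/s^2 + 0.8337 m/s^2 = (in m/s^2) 1.815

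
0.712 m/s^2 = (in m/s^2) 0.712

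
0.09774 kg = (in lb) 0.2155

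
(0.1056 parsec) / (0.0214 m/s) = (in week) 2.518e+11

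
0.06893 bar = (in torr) 51.7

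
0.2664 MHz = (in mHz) 2.664e+08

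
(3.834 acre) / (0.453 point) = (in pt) 2.752e+11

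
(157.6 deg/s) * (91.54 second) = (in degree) 1.443e+04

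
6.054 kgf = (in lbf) 13.35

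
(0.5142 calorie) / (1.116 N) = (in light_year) 2.038e-16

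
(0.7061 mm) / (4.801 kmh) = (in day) 6.128e-09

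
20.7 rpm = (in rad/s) 2.168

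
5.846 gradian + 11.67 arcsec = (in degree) 5.265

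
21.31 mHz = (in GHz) 2.131e-11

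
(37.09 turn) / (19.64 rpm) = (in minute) 1.888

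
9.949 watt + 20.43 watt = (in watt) 30.38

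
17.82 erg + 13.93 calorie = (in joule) 58.28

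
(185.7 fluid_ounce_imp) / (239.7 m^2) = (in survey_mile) 1.368e-08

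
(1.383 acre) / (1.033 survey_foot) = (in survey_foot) 5.832e+04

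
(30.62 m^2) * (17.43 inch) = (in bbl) 85.27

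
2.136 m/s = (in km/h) 7.69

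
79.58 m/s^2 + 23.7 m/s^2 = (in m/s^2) 103.3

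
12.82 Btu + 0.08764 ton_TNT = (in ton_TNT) 0.08764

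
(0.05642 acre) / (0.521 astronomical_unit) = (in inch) 1.153e-07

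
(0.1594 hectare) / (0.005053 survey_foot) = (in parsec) 3.354e-11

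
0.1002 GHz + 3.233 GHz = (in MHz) 3333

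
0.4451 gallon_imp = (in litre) 2.023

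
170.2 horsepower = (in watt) 1.269e+05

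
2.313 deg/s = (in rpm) 0.3855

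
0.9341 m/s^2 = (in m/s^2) 0.9341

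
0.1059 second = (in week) 1.751e-07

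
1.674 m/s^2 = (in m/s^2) 1.674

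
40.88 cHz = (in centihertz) 40.88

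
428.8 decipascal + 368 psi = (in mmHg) 1.903e+04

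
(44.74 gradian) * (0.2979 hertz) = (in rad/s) 0.2094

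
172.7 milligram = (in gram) 0.1727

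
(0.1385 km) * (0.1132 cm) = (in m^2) 0.1568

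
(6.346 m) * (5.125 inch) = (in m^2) 0.8261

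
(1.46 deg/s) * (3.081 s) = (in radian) 0.07851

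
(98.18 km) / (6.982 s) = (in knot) 2.733e+04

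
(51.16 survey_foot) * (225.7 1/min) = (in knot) 114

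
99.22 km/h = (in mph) 61.65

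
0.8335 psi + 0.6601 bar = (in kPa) 71.76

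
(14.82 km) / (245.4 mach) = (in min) 0.002956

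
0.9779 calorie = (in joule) 4.092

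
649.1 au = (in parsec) 0.003147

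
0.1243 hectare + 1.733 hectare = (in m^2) 1.857e+04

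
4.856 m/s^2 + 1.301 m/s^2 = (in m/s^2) 6.157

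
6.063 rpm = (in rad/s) 0.6349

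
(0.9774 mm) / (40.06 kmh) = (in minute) 1.464e-06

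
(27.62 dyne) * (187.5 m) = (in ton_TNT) 1.238e-11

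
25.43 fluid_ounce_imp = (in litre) 0.7225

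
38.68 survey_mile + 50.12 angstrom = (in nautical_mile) 33.61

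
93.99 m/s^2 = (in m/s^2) 93.99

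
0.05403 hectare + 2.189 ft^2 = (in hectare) 0.05405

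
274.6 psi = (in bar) 18.93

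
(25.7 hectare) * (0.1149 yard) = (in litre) 2.7e+07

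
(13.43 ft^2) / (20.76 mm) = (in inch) 2366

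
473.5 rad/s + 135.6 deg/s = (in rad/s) 475.9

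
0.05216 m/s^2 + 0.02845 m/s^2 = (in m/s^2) 0.08061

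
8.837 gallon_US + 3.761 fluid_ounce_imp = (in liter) 33.56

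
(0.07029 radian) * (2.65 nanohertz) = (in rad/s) 1.863e-10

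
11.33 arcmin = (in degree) 0.1888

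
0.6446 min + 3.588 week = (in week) 3.588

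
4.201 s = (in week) 6.946e-06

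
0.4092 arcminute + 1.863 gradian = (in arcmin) 101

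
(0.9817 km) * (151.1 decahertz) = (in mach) 4356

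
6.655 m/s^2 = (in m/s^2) 6.655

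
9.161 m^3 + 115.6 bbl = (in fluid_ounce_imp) 9.693e+05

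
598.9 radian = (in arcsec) 1.235e+08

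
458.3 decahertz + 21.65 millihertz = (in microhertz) 4.583e+09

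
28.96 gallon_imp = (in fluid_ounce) 4452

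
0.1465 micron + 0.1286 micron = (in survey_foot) 9.026e-07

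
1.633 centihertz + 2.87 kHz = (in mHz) 2.87e+06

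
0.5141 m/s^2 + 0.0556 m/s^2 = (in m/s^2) 0.5697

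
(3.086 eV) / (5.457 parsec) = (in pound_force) 6.601e-37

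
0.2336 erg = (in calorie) 5.583e-09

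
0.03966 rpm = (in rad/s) 0.004153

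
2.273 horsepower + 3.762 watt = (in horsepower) 2.278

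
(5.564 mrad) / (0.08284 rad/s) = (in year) 2.13e-09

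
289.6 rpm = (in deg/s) 1738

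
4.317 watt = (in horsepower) 0.005789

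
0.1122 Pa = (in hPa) 0.001122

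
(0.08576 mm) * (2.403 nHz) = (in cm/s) 2.061e-11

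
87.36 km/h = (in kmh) 87.36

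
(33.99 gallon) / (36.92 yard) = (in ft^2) 0.04102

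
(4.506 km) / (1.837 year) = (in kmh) 0.00028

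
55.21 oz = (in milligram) 1.565e+06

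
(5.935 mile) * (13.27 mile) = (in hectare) 2.04e+04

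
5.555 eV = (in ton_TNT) 2.127e-28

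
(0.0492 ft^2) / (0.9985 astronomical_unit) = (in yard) 3.346e-14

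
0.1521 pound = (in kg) 0.06899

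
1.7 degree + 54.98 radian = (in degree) 3152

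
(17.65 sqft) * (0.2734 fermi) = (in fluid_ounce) 1.516e-11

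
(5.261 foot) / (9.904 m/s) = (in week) 2.677e-07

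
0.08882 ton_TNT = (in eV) 2.319e+27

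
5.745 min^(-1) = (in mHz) 95.75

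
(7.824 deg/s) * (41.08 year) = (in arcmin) 6.082e+11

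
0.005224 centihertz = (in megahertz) 5.224e-11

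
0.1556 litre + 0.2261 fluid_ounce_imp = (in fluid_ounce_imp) 5.702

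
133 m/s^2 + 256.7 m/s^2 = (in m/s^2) 389.7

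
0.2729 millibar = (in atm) 0.0002693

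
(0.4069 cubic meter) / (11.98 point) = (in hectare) 0.009628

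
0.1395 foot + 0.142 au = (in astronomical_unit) 0.142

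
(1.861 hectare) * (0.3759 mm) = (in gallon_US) 1848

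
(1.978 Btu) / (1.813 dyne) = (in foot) 3.776e+08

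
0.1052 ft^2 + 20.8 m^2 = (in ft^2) 224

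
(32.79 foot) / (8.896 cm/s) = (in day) 0.0013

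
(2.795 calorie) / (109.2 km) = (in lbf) 2.407e-05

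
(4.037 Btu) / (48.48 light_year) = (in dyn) 9.286e-10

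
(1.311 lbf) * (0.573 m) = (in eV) 2.086e+19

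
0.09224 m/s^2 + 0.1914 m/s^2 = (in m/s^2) 0.2836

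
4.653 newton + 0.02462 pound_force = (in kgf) 0.4856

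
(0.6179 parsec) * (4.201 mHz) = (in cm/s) 8.01e+15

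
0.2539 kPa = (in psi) 0.03683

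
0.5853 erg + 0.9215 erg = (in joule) 1.507e-07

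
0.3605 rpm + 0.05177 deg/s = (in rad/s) 0.03866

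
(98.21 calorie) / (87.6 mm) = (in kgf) 478.3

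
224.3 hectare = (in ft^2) 2.414e+07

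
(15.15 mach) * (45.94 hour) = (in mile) 5.301e+05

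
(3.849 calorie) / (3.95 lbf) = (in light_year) 9.688e-17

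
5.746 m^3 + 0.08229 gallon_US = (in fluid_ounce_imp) 2.022e+05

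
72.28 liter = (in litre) 72.28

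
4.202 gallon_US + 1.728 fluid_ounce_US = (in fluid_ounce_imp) 561.6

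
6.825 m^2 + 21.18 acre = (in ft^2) 9.227e+05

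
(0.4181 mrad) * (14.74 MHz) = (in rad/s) 6163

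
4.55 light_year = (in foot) 1.412e+17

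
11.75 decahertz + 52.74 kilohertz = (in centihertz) 5.286e+06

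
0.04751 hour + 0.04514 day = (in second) 4071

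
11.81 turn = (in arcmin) 2.551e+05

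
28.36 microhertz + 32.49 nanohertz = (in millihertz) 0.02839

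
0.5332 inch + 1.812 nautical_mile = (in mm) 3.356e+06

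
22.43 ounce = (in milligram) 6.359e+05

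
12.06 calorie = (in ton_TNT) 1.206e-08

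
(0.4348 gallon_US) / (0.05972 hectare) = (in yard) 3.014e-06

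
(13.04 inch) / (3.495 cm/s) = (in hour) 0.002632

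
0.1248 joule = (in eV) 7.789e+17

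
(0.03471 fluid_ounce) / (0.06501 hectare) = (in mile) 9.811e-13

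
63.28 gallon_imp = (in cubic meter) 0.2877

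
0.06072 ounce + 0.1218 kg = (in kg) 0.1235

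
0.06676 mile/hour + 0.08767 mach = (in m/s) 29.88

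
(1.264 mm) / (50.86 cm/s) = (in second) 0.002485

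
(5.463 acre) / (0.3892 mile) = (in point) 1.001e+05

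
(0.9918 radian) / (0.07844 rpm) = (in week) 0.0001996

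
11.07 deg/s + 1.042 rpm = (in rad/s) 0.3023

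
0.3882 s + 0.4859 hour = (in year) 5.548e-05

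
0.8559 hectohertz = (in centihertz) 8559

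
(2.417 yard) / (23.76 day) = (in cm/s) 0.0001077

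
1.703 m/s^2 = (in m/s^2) 1.703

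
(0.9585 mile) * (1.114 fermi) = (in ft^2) 1.85e-11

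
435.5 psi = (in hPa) 3.003e+04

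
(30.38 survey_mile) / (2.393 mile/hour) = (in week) 0.07557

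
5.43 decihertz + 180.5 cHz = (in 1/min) 140.9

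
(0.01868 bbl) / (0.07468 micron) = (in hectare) 3.977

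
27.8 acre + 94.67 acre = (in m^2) 4.956e+05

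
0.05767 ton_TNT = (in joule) 2.413e+08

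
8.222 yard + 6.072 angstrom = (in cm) 751.8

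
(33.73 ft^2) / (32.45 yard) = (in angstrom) 1.056e+09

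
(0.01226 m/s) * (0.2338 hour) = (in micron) 1.032e+07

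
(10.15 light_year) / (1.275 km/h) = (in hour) 7.531e+13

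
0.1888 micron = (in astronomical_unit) 1.262e-18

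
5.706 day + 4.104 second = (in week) 0.8151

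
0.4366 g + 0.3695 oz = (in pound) 0.02406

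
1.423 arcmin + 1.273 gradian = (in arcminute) 70.17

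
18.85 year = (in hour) 1.651e+05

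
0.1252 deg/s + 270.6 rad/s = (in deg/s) 1.55e+04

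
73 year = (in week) 3806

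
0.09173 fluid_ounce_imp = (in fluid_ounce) 0.08813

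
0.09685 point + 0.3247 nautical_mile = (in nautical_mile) 0.3247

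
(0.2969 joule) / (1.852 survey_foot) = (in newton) 0.526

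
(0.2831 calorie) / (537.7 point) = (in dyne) 6.244e+05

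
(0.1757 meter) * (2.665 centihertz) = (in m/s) 0.004682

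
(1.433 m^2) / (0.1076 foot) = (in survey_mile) 0.02715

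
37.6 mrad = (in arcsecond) 7756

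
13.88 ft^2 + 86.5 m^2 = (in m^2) 87.79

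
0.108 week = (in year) 0.002071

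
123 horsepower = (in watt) 9.172e+04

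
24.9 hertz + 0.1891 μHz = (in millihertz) 2.49e+04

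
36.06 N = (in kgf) 3.677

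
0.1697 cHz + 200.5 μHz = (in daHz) 0.0001897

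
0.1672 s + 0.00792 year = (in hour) 69.38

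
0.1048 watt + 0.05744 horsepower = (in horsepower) 0.05758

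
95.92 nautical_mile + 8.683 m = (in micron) 1.777e+11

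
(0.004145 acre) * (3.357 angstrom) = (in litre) 5.631e-06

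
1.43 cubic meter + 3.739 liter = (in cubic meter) 1.434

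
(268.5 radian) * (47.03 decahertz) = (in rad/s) 1.263e+05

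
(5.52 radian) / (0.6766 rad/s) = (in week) 1.349e-05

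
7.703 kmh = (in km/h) 7.703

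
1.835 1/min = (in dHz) 0.3058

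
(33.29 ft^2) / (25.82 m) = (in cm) 11.98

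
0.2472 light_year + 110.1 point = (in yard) 2.558e+15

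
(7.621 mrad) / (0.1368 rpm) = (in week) 8.796e-07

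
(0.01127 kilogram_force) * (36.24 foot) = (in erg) 1.221e+07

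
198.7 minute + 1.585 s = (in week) 0.01971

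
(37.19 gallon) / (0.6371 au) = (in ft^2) 1.59e-11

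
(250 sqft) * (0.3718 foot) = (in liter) 2632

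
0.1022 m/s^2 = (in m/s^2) 0.1022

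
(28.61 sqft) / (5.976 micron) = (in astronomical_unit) 2.973e-06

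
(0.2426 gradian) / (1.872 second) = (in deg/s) 0.1166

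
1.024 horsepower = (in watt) 763.6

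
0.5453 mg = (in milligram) 0.5453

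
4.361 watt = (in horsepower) 0.005848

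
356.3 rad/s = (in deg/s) 2.041e+04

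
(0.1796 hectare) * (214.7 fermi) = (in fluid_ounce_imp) 1.357e-05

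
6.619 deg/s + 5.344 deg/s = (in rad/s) 0.2088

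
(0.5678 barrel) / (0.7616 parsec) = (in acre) 9.492e-22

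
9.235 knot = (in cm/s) 475.1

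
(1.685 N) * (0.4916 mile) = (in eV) 8.321e+21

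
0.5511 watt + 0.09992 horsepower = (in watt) 75.06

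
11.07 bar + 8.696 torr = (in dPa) 1.108e+07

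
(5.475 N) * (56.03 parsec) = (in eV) 5.908e+37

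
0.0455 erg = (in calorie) 1.087e-09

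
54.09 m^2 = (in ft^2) 582.2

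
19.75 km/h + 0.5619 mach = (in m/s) 196.8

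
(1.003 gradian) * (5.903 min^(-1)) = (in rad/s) 0.00155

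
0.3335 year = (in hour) 2921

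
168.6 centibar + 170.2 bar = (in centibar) 1.719e+04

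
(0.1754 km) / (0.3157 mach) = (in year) 5.174e-08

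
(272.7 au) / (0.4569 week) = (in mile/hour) 3.302e+08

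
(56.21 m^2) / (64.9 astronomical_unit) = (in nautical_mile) 3.126e-15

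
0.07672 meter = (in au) 5.128e-13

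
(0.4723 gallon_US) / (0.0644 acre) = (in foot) 2.251e-05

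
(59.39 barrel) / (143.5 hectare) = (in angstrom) 6.58e+04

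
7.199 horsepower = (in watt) 5368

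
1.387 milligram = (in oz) 4.892e-05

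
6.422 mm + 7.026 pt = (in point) 25.23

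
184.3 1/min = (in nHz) 3.072e+09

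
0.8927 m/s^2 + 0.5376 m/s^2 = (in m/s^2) 1.43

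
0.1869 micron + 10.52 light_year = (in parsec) 3.225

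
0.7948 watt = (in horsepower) 0.001066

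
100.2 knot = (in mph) 115.3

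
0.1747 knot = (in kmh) 0.3235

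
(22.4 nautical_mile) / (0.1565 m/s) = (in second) 2.651e+05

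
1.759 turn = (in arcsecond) 2.28e+06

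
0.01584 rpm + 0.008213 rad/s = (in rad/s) 0.009872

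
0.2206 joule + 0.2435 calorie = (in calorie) 0.2962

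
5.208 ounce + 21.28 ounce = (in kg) 0.7509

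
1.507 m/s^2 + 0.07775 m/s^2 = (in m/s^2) 1.585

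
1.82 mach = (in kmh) 2231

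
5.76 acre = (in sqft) 2.509e+05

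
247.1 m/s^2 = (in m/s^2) 247.1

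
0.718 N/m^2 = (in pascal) 0.718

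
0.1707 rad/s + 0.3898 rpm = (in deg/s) 12.12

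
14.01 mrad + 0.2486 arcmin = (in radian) 0.01408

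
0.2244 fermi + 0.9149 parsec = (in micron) 2.823e+22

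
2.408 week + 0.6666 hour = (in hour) 405.2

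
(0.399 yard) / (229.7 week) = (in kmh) 9.455e-09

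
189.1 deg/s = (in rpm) 31.52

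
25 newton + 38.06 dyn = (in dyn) 2.5e+06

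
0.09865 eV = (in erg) 1.581e-13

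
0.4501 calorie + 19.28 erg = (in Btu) 0.001785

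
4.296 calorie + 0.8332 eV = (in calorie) 4.296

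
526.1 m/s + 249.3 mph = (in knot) 1239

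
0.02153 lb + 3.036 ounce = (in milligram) 9.583e+04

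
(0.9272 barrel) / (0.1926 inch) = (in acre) 0.007446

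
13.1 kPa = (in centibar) 13.1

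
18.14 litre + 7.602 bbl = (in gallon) 324.1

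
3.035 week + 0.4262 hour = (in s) 1.837e+06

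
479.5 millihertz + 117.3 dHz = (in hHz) 0.1221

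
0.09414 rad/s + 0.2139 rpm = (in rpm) 1.113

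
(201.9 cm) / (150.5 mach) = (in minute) 6.566e-07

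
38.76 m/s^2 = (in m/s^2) 38.76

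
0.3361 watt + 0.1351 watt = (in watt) 0.4712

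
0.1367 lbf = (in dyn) 6.081e+04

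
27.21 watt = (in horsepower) 0.03649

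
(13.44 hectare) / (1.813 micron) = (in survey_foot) 2.432e+11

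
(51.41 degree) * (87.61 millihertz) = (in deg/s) 4.504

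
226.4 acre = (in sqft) 9.862e+06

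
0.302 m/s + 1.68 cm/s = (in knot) 0.6197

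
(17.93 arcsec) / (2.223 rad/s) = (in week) 6.466e-11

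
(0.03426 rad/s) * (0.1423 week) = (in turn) 469.3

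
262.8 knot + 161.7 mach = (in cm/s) 5.519e+06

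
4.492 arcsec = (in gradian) 0.001386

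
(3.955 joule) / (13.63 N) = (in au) 1.94e-12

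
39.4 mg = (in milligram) 39.4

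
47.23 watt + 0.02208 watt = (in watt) 47.25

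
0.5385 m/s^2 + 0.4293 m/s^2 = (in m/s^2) 0.9678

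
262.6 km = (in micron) 2.626e+11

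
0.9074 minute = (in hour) 0.01512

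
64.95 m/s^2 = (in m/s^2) 64.95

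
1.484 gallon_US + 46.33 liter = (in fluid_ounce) 1757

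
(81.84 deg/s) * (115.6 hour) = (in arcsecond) 1.226e+11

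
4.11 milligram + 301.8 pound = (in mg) 1.369e+08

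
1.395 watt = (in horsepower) 0.001871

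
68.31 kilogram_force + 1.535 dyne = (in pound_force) 150.6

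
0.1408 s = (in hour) 3.911e-05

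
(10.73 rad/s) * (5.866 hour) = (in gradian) 1.443e+07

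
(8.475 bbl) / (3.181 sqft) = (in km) 0.004559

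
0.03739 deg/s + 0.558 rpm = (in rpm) 0.5642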